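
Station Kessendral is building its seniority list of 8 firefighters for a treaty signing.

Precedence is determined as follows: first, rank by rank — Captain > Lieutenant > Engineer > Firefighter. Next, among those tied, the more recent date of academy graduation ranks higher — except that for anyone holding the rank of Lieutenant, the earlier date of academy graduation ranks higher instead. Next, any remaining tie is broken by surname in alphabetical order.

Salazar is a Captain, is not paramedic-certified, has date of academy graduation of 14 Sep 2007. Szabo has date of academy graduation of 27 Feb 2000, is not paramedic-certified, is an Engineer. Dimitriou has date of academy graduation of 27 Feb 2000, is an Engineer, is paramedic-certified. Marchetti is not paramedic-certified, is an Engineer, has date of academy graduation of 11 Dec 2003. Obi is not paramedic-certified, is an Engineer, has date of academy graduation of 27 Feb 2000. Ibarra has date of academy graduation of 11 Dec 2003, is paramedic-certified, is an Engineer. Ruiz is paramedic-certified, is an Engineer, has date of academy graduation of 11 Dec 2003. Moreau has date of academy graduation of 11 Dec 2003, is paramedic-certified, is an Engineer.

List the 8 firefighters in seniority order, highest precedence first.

By rank: Salazar (Captain); then Ibarra, Marchetti, Moreau, Ruiz, Dimitriou, Obi and Szabo (Engineer).
Among Ibarra, Marchetti, Moreau, Ruiz, Dimitriou, Obi and Szabo, by date of academy graduation (later first): Ibarra, Marchetti, Moreau and Ruiz (11 Dec 2003) before Dimitriou, Obi and Szabo (27 Feb 2000).
Among Ibarra, Marchetti, Moreau and Ruiz, alphabetically by surname: Ibarra before Marchetti before Moreau before Ruiz.
Among Dimitriou, Obi and Szabo, alphabetically by surname: Dimitriou before Obi before Szabo.
Full order: Salazar, Ibarra, Marchetti, Moreau, Ruiz, Dimitriou, Obi, Szabo.

Salazar, Ibarra, Marchetti, Moreau, Ruiz, Dimitriou, Obi, Szabo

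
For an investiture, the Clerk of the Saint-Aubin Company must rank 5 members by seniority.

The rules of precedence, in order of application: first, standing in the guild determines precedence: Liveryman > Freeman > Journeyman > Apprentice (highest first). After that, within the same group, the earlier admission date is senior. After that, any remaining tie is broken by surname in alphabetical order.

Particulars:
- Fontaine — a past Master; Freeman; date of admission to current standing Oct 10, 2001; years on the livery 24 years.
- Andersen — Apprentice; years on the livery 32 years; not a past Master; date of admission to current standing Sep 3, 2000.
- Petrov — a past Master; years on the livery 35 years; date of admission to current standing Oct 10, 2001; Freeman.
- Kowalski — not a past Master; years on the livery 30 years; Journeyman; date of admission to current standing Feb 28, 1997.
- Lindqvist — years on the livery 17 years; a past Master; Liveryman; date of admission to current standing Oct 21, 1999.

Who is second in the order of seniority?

By standing in the guild: Lindqvist (Liveryman); then Fontaine and Petrov (Freeman); then Kowalski (Journeyman); then Andersen (Apprentice).
Fontaine and Petrov both have date of admission to current standing Oct 10, 2001, so the next rule applies.
Among Fontaine and Petrov, alphabetically by surname: Fontaine before Petrov.
Order: Lindqvist, Fontaine, Petrov, Kowalski, Andersen.

Fontaine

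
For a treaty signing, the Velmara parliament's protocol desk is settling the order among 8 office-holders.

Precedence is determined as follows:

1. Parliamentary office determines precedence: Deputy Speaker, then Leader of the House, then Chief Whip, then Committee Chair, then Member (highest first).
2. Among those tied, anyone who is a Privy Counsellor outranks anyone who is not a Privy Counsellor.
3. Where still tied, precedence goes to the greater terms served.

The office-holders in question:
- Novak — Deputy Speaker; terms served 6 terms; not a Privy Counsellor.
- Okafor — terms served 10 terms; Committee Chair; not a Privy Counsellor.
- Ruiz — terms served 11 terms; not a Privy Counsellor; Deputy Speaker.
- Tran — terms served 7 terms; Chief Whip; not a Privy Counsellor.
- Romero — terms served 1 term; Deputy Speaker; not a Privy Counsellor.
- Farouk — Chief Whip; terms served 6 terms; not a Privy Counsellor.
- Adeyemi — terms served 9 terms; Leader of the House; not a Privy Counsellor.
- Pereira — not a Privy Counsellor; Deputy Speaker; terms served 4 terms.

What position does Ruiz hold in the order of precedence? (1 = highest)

By parliamentary office: Ruiz, Novak, Pereira and Romero (Deputy Speaker); then Adeyemi (Leader of the House); then Tran and Farouk (Chief Whip); then Okafor (Committee Chair).
Ruiz, Novak, Pereira and Romero are each not a Privy Counsellor, so the next rule applies.
Among Ruiz, Novak, Pereira and Romero, by terms served (higher first): Ruiz (11 terms) before Novak (6 terms) before Pereira (4 terms) before Romero (1 term).
Tran and Farouk are each not a Privy Counsellor, so the next rule applies.
Among Tran and Farouk, by terms served (higher first): Tran (7 terms) before Farouk (6 terms).
Order: Ruiz, Novak, Pereira, Romero, Adeyemi, Tran, Farouk, Okafor. So position 1.

1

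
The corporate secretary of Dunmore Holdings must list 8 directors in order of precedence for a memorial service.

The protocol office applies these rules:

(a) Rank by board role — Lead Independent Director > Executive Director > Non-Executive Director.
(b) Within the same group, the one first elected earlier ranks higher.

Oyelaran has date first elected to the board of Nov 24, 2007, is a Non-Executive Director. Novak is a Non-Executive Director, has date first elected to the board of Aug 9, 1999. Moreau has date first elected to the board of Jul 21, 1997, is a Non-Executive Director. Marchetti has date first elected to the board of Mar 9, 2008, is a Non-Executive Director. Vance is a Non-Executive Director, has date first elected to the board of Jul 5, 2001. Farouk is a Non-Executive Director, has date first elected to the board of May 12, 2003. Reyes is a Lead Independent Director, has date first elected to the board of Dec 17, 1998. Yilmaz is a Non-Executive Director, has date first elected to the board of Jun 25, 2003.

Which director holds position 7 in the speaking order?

By board role: Reyes (Lead Independent Director); then Moreau, Novak, Vance, Farouk, Yilmaz, Oyelaran and Marchetti (Non-Executive Director).
Among Moreau, Novak, Vance, Farouk, Yilmaz, Oyelaran and Marchetti, by date first elected to the board (earlier first): Moreau (Jul 21, 1997) before Novak (Aug 9, 1999) before Vance (Jul 5, 2001) before Farouk (May 12, 2003) before Yilmaz (Jun 25, 2003) before Oyelaran (Nov 24, 2007) before Marchetti (Mar 9, 2008).
Order: Reyes, Moreau, Novak, Vance, Farouk, Yilmaz, Oyelaran, Marchetti.

Oyelaran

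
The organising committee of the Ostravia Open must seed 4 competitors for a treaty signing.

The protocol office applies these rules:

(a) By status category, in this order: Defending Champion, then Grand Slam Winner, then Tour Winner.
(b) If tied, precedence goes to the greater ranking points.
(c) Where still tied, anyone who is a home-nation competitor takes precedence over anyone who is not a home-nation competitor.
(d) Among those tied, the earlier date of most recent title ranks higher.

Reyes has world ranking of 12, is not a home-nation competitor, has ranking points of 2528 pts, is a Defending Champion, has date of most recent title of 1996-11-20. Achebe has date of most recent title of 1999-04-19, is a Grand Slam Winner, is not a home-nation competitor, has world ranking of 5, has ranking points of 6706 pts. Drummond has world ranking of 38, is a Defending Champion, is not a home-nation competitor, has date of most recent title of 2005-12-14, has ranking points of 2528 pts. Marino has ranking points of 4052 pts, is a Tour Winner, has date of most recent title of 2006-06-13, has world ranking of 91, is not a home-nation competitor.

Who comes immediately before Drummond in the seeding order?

By status category: Reyes and Drummond (Defending Champion); then Achebe (Grand Slam Winner); then Marino (Tour Winner).
Reyes and Drummond both have ranking points 2528 pts, so the next rule applies.
Reyes and Drummond are each not a home-nation competitor, so the next rule applies.
Among Reyes and Drummond, by date of most recent title (earlier first): Reyes (1996-11-20) before Drummond (2005-12-14).
Order: Reyes, Drummond, Achebe, Marino.

Reyes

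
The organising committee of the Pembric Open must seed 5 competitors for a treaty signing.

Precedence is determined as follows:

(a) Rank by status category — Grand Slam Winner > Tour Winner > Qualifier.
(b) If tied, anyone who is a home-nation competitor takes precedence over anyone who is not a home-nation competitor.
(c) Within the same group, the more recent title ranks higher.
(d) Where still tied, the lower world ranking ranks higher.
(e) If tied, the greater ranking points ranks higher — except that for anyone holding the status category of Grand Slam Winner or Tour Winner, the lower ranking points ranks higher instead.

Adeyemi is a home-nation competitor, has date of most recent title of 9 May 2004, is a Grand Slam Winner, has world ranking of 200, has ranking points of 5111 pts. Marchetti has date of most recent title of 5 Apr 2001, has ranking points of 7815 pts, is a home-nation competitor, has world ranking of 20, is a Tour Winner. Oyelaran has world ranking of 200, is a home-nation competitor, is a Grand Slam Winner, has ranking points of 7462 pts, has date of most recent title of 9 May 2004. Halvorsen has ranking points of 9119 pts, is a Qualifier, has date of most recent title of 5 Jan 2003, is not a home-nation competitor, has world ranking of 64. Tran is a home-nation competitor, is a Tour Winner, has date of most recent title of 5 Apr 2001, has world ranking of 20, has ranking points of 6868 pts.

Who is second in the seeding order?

Oyelaran

By status category: Adeyemi and Oyelaran (Grand Slam Winner); then Tran and Marchetti (Tour Winner); then Halvorsen (Qualifier).
Adeyemi and Oyelaran are each a home-nation competitor, so the next rule applies.
Adeyemi and Oyelaran both have date of most recent title 9 May 2004, so the next rule applies.
Adeyemi and Oyelaran both have world ranking 200, so the next rule applies.
Among Adeyemi and Oyelaran, by ranking points (lower first) (reversed rule for this group): Adeyemi (5111 pts) before Oyelaran (7462 pts).
Tran and Marchetti are each a home-nation competitor, so the next rule applies.
Tran and Marchetti both have date of most recent title 5 Apr 2001, so the next rule applies.
Tran and Marchetti both have world ranking 20, so the next rule applies.
Among Tran and Marchetti, by ranking points (lower first) (reversed rule for this group): Tran (6868 pts) before Marchetti (7815 pts).
Order: Adeyemi, Oyelaran, Tran, Marchetti, Halvorsen.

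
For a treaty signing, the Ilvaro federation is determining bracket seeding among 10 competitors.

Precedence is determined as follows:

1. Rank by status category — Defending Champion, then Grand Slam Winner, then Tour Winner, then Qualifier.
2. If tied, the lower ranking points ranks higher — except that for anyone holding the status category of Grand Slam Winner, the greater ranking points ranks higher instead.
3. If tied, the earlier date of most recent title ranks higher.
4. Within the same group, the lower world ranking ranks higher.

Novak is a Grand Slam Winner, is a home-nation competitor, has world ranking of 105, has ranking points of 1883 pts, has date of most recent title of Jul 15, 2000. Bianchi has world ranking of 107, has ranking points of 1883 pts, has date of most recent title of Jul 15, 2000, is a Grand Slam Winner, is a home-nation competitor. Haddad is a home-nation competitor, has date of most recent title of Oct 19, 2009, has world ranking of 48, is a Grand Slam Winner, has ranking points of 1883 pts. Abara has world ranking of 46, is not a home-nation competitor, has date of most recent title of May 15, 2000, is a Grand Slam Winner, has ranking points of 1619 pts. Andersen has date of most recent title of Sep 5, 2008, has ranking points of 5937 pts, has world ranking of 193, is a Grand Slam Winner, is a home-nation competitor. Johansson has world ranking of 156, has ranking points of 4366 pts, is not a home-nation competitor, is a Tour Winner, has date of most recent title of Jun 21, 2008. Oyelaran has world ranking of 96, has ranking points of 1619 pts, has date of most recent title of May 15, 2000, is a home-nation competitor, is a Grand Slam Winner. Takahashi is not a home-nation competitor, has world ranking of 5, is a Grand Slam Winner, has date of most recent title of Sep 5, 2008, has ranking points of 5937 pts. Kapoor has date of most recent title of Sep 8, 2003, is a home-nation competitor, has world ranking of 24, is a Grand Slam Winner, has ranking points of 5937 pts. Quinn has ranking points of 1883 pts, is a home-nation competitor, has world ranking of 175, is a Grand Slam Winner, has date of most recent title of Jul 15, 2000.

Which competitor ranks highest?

Kapoor

By status category: Kapoor, Takahashi, Andersen, Novak, Bianchi, Quinn, Haddad, Abara and Oyelaran (Grand Slam Winner); then Johansson (Tour Winner).
Among Kapoor, Takahashi, Andersen, Novak, Bianchi, Quinn, Haddad, Abara and Oyelaran, by ranking points (higher first) (reversed rule for this group): Kapoor, Takahashi and Andersen (5937 pts) before Novak, Bianchi, Quinn and Haddad (1883 pts) before Abara and Oyelaran (1619 pts).
Among Kapoor, Takahashi and Andersen, by date of most recent title (earlier first): Kapoor (Sep 8, 2003) before Takahashi and Andersen (Sep 5, 2008).
Among Takahashi and Andersen, by world ranking (lower first): Takahashi (5) before Andersen (193).
Among Novak, Bianchi, Quinn and Haddad, by date of most recent title (earlier first): Novak, Bianchi and Quinn (Jul 15, 2000) before Haddad (Oct 19, 2009).
Among Novak, Bianchi and Quinn, by world ranking (lower first): Novak (105) before Bianchi (107) before Quinn (175).
Abara and Oyelaran both have date of most recent title May 15, 2000, so the next rule applies.
Among Abara and Oyelaran, by world ranking (lower first): Abara (46) before Oyelaran (96).
Order: Kapoor, Takahashi, Andersen, Novak, Bianchi, Quinn, Haddad, Abara, Oyelaran, Johansson.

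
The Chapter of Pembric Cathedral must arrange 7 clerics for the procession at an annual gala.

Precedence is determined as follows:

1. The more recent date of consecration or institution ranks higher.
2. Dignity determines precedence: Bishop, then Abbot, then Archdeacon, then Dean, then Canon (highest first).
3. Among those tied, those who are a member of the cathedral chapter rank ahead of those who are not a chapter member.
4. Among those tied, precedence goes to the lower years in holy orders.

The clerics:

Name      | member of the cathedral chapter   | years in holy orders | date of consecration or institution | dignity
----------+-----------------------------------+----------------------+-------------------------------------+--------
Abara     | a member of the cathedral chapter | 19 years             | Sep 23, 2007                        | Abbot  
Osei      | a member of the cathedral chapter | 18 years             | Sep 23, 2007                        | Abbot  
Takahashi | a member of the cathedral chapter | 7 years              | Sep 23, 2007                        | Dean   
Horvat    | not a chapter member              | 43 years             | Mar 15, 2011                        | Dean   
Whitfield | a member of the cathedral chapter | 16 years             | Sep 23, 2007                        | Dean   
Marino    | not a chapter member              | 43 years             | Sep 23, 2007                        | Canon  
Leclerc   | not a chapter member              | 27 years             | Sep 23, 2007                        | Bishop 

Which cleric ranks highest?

Horvat

By date of consecration or institution (later first): Horvat (Mar 15, 2011); then Leclerc, Osei, Abara, Takahashi, Whitfield and Marino (each Sep 23, 2007).
Among Leclerc, Osei, Abara, Takahashi, Whitfield and Marino, by dignity: Leclerc (Bishop) before Osei and Abara (Abbot) before Takahashi and Whitfield (Dean) before Marino (Canon).
Osei and Abara are each a member of the cathedral chapter, so the next rule applies.
Among Osei and Abara, by years in holy orders (lower first): Osei (18 years) before Abara (19 years).
Takahashi and Whitfield are each a member of the cathedral chapter, so the next rule applies.
Among Takahashi and Whitfield, by years in holy orders (lower first): Takahashi (7 years) before Whitfield (16 years).
Order: Horvat, Leclerc, Osei, Abara, Takahashi, Whitfield, Marino.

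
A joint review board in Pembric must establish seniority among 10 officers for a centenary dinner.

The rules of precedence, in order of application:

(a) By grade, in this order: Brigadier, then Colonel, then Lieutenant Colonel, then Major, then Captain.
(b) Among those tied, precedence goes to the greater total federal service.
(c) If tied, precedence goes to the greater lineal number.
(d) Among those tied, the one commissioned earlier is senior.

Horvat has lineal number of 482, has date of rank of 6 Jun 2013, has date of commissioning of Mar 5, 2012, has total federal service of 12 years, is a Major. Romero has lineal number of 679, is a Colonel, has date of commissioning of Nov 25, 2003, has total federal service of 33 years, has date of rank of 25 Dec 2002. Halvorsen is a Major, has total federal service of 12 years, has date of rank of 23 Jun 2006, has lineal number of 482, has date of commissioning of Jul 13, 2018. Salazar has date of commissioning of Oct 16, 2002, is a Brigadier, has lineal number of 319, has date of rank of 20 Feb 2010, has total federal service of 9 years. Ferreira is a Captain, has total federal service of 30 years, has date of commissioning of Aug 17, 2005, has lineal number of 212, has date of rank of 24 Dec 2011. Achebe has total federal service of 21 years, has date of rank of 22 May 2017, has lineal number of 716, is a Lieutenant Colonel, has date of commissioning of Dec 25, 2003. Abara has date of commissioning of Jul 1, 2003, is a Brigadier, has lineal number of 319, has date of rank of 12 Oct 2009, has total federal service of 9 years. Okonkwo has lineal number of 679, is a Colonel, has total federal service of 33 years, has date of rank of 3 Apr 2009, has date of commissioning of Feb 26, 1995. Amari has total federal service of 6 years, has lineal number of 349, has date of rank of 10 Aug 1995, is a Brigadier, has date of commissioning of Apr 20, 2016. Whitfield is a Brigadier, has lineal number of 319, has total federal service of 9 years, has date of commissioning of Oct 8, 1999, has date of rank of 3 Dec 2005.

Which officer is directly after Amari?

Okonkwo

By grade: Whitfield, Salazar, Abara and Amari (Brigadier); then Okonkwo and Romero (Colonel); then Achebe (Lieutenant Colonel); then Horvat and Halvorsen (Major); then Ferreira (Captain).
Among Whitfield, Salazar, Abara and Amari, by total federal service (higher first): Whitfield, Salazar and Abara (9 years) before Amari (6 years).
Whitfield, Salazar and Abara all have lineal number 319, so the next rule applies.
Among Whitfield, Salazar and Abara, by date of commissioning (earlier first): Whitfield (Oct 8, 1999) before Salazar (Oct 16, 2002) before Abara (Jul 1, 2003).
Okonkwo and Romero both have total federal service 33 years, so the next rule applies.
Okonkwo and Romero both have lineal number 679, so the next rule applies.
Among Okonkwo and Romero, by date of commissioning (earlier first): Okonkwo (Feb 26, 1995) before Romero (Nov 25, 2003).
Horvat and Halvorsen both have total federal service 12 years, so the next rule applies.
Horvat and Halvorsen both have lineal number 482, so the next rule applies.
Among Horvat and Halvorsen, by date of commissioning (earlier first): Horvat (Mar 5, 2012) before Halvorsen (Jul 13, 2018).
Order: Whitfield, Salazar, Abara, Amari, Okonkwo, Romero, Achebe, Horvat, Halvorsen, Ferreira.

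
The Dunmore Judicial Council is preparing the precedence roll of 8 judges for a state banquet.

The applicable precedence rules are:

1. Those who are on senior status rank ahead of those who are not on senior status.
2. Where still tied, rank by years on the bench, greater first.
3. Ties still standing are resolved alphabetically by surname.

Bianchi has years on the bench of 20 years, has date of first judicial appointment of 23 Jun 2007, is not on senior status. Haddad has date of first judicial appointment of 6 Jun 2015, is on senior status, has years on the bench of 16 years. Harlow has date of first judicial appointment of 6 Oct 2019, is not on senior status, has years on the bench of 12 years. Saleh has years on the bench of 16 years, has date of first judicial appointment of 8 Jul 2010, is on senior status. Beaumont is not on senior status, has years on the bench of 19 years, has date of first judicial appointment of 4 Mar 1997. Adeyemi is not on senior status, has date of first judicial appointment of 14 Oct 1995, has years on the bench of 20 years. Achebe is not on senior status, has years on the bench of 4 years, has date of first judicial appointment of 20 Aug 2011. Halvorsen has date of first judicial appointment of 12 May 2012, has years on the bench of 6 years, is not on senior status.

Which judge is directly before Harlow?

By the first rule: Haddad and Saleh (both on senior status); then Adeyemi, Bianchi, Beaumont, Harlow, Halvorsen and Achebe (each not on senior status).
Haddad and Saleh both have years on the bench 16 years, so the next rule applies.
Among Haddad and Saleh, alphabetically by surname: Haddad before Saleh.
Among Adeyemi, Bianchi, Beaumont, Harlow, Halvorsen and Achebe, by years on the bench (higher first): Adeyemi and Bianchi (20 years) before Beaumont (19 years) before Harlow (12 years) before Halvorsen (6 years) before Achebe (4 years).
Among Adeyemi and Bianchi, alphabetically by surname: Adeyemi before Bianchi.
Order: Haddad, Saleh, Adeyemi, Bianchi, Beaumont, Harlow, Halvorsen, Achebe.

Beaumont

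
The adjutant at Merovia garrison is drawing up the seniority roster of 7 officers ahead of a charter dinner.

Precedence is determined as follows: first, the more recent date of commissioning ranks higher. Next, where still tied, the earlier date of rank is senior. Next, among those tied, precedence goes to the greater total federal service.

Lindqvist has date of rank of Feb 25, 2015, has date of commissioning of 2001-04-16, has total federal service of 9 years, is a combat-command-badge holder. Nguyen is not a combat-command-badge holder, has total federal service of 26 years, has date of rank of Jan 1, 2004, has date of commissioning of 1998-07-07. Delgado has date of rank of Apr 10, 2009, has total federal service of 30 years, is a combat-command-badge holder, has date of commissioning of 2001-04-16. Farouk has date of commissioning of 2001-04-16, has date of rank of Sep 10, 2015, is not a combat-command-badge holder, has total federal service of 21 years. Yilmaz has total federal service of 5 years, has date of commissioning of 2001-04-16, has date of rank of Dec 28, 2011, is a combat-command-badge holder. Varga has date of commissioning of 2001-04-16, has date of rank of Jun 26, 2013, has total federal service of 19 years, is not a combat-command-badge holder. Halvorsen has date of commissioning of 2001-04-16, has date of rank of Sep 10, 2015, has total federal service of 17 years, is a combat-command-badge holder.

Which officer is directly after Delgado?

By date of commissioning (later first): Delgado, Yilmaz, Varga, Lindqvist, Farouk and Halvorsen (each 2001-04-16); then Nguyen (1998-07-07).
Among Delgado, Yilmaz, Varga, Lindqvist, Farouk and Halvorsen, by date of rank (earlier first): Delgado (Apr 10, 2009) before Yilmaz (Dec 28, 2011) before Varga (Jun 26, 2013) before Lindqvist (Feb 25, 2015) before Farouk and Halvorsen (Sep 10, 2015).
Among Farouk and Halvorsen, by total federal service (higher first): Farouk (21 years) before Halvorsen (17 years).
Order: Delgado, Yilmaz, Varga, Lindqvist, Farouk, Halvorsen, Nguyen.

Yilmaz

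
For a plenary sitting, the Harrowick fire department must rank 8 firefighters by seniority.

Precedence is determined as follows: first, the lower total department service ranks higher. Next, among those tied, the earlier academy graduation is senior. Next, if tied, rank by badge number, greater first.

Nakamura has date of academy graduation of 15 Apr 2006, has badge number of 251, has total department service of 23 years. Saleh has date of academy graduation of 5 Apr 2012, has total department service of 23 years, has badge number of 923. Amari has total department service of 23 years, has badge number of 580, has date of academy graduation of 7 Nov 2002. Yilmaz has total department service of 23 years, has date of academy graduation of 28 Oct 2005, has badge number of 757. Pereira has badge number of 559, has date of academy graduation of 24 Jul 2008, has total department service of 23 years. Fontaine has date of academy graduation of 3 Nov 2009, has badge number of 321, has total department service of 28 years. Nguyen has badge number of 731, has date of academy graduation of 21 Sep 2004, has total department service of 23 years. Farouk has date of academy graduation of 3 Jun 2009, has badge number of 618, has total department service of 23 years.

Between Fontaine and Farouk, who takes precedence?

By total department service (lower first): Amari, Nguyen, Yilmaz, Nakamura, Pereira, Farouk and Saleh (each 23 years); then Fontaine (28 years).
Among Amari, Nguyen, Yilmaz, Nakamura, Pereira, Farouk and Saleh, by date of academy graduation (earlier first): Amari (7 Nov 2002) before Nguyen (21 Sep 2004) before Yilmaz (28 Oct 2005) before Nakamura (15 Apr 2006) before Pereira (24 Jul 2008) before Farouk (3 Jun 2009) before Saleh (5 Apr 2012).
So Farouk takes precedence.

Farouk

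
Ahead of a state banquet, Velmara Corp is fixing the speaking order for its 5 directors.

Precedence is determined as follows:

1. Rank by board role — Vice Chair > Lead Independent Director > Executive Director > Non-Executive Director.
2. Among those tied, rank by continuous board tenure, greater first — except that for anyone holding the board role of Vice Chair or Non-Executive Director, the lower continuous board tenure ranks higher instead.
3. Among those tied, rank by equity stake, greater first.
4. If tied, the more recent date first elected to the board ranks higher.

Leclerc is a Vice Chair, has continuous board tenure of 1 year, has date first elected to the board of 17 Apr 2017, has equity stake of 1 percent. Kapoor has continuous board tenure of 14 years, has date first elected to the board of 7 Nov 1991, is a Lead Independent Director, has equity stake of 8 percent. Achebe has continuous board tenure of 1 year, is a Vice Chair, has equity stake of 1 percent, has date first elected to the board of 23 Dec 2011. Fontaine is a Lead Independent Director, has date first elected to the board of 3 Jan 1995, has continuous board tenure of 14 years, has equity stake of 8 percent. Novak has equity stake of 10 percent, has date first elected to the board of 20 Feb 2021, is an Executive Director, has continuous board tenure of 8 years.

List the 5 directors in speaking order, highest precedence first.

Leclerc, Achebe, Fontaine, Kapoor, Novak

By board role: Leclerc and Achebe (Vice Chair); then Fontaine and Kapoor (Lead Independent Director); then Novak (Executive Director).
Leclerc and Achebe both have continuous board tenure 1 year, so the next rule applies.
Leclerc and Achebe both have equity stake 1 percent, so the next rule applies.
Among Leclerc and Achebe, by date first elected to the board (later first): Leclerc (17 Apr 2017) before Achebe (23 Dec 2011).
Fontaine and Kapoor both have continuous board tenure 14 years, so the next rule applies.
Fontaine and Kapoor both have equity stake 8 percent, so the next rule applies.
Among Fontaine and Kapoor, by date first elected to the board (later first): Fontaine (3 Jan 1995) before Kapoor (7 Nov 1991).
Full order: Leclerc, Achebe, Fontaine, Kapoor, Novak.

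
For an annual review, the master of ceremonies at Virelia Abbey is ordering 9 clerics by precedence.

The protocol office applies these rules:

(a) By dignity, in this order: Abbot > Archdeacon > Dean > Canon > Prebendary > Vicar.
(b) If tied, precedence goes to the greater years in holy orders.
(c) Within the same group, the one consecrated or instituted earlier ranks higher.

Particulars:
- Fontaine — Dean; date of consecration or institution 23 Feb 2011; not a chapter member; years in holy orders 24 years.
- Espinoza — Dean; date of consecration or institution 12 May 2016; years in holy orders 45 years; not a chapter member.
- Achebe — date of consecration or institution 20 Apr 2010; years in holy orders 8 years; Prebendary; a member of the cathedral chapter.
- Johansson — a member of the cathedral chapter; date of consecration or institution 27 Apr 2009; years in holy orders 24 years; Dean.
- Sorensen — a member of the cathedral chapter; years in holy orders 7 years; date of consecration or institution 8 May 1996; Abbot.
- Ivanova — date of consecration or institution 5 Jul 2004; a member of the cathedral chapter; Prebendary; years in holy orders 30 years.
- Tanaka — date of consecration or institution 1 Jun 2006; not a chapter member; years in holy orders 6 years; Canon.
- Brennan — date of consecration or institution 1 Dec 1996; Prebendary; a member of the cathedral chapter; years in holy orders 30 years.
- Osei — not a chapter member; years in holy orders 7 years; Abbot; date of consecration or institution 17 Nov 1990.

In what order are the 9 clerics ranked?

Osei, Sorensen, Espinoza, Johansson, Fontaine, Tanaka, Brennan, Ivanova, Achebe

By dignity: Osei and Sorensen (Abbot); then Espinoza, Johansson and Fontaine (Dean); then Tanaka (Canon); then Brennan, Ivanova and Achebe (Prebendary).
Osei and Sorensen both have years in holy orders 7 years, so the next rule applies.
Among Osei and Sorensen, by date of consecration or institution (earlier first): Osei (17 Nov 1990) before Sorensen (8 May 1996).
Among Espinoza, Johansson and Fontaine, by years in holy orders (higher first): Espinoza (45 years) before Johansson and Fontaine (24 years).
Among Johansson and Fontaine, by date of consecration or institution (earlier first): Johansson (27 Apr 2009) before Fontaine (23 Feb 2011).
Among Brennan, Ivanova and Achebe, by years in holy orders (higher first): Brennan and Ivanova (30 years) before Achebe (8 years).
Among Brennan and Ivanova, by date of consecration or institution (earlier first): Brennan (1 Dec 1996) before Ivanova (5 Jul 2004).
Full order: Osei, Sorensen, Espinoza, Johansson, Fontaine, Tanaka, Brennan, Ivanova, Achebe.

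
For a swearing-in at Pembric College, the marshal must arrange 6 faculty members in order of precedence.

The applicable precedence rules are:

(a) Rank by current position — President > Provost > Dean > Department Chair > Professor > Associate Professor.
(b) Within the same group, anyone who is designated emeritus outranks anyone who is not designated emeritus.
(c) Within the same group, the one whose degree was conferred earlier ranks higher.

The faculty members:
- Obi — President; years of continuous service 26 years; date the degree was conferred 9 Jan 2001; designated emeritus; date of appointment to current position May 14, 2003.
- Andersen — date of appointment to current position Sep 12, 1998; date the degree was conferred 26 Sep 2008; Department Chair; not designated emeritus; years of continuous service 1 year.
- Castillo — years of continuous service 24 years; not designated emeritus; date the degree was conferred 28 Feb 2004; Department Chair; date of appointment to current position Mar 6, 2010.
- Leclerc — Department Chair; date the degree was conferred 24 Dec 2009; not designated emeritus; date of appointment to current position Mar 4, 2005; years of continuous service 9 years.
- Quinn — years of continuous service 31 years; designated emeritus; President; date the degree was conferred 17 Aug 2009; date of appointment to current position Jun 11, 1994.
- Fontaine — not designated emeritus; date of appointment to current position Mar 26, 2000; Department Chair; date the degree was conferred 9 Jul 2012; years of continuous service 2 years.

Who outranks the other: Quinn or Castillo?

Quinn

By current position: Obi and Quinn (President); then Castillo, Andersen, Leclerc and Fontaine (Department Chair).
Obi and Quinn are each designated emeritus, so the next rule applies.
Among Obi and Quinn, by date the degree was conferred (earlier first): Obi (9 Jan 2001) before Quinn (17 Aug 2009).
Castillo, Andersen, Leclerc and Fontaine are each not designated emeritus, so the next rule applies.
Among Castillo, Andersen, Leclerc and Fontaine, by date the degree was conferred (earlier first): Castillo (28 Feb 2004) before Andersen (26 Sep 2008) before Leclerc (24 Dec 2009) before Fontaine (9 Jul 2012).
So Quinn takes precedence.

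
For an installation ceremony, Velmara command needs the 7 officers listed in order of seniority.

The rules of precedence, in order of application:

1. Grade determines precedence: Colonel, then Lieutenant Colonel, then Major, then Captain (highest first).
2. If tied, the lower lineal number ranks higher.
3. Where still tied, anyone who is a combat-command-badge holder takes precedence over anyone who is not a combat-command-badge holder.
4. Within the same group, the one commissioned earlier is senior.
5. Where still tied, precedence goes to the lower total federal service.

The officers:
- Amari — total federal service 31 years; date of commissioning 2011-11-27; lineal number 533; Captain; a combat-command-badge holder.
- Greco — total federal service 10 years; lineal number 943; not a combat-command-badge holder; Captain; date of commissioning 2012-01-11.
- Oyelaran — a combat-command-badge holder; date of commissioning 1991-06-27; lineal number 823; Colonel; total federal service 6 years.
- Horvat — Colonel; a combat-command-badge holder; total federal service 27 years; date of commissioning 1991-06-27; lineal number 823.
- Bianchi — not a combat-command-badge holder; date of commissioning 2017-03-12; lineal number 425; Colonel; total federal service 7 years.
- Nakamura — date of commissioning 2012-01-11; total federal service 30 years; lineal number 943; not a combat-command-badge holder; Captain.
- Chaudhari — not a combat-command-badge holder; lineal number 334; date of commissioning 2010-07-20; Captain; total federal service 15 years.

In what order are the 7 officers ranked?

Bianchi, Oyelaran, Horvat, Chaudhari, Amari, Greco, Nakamura

By grade: Bianchi, Oyelaran and Horvat (Colonel); then Chaudhari, Amari, Greco and Nakamura (Captain).
Among Bianchi, Oyelaran and Horvat, by lineal number (lower first): Bianchi (425) before Oyelaran and Horvat (823).
Oyelaran and Horvat are each a combat-command-badge holder, so the next rule applies.
Oyelaran and Horvat both have date of commissioning 1991-06-27, so the next rule applies.
Among Oyelaran and Horvat, by total federal service (lower first): Oyelaran (6 years) before Horvat (27 years).
Among Chaudhari, Amari, Greco and Nakamura, by lineal number (lower first): Chaudhari (334) before Amari (533) before Greco and Nakamura (943).
Greco and Nakamura are each not a combat-command-badge holder, so the next rule applies.
Greco and Nakamura both have date of commissioning 2012-01-11, so the next rule applies.
Among Greco and Nakamura, by total federal service (lower first): Greco (10 years) before Nakamura (30 years).
Full order: Bianchi, Oyelaran, Horvat, Chaudhari, Amari, Greco, Nakamura.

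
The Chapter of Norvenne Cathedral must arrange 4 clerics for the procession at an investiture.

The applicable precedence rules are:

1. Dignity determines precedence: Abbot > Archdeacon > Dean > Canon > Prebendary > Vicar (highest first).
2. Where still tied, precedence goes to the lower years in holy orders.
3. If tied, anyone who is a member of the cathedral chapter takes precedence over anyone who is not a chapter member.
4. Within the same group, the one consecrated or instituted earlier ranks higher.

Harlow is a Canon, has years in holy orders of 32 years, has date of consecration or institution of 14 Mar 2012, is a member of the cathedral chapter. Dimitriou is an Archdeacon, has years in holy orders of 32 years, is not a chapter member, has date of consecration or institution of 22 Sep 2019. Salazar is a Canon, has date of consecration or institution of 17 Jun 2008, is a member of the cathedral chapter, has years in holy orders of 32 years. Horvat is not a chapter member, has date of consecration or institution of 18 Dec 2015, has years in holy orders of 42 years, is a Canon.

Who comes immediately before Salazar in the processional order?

By dignity: Dimitriou (Archdeacon); then Salazar, Harlow and Horvat (Canon).
Among Salazar, Harlow and Horvat, by years in holy orders (lower first): Salazar and Harlow (32 years) before Horvat (42 years).
Salazar and Harlow are each a member of the cathedral chapter, so the next rule applies.
Among Salazar and Harlow, by date of consecration or institution (earlier first): Salazar (17 Jun 2008) before Harlow (14 Mar 2012).
Order: Dimitriou, Salazar, Harlow, Horvat.

Dimitriou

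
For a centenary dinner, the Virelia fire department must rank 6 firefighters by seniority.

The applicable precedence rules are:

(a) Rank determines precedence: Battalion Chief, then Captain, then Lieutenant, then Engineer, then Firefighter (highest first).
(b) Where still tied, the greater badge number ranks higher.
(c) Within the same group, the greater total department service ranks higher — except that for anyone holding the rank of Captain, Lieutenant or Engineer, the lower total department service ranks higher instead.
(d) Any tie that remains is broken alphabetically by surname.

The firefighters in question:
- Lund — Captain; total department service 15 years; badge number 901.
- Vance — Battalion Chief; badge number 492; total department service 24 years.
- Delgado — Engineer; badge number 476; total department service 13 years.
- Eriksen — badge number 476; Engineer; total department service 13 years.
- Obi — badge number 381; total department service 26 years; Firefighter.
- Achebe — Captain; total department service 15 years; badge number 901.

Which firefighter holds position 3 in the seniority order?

By rank: Vance (Battalion Chief); then Achebe and Lund (Captain); then Delgado and Eriksen (Engineer); then Obi (Firefighter).
Achebe and Lund both have badge number 901, so the next rule applies.
Achebe and Lund both have total department service 15 years, so the next rule applies.
Among Achebe and Lund, alphabetically by surname: Achebe before Lund.
Delgado and Eriksen both have badge number 476, so the next rule applies.
Delgado and Eriksen both have total department service 13 years, so the next rule applies.
Among Delgado and Eriksen, alphabetically by surname: Delgado before Eriksen.
Order: Vance, Achebe, Lund, Delgado, Eriksen, Obi.

Lund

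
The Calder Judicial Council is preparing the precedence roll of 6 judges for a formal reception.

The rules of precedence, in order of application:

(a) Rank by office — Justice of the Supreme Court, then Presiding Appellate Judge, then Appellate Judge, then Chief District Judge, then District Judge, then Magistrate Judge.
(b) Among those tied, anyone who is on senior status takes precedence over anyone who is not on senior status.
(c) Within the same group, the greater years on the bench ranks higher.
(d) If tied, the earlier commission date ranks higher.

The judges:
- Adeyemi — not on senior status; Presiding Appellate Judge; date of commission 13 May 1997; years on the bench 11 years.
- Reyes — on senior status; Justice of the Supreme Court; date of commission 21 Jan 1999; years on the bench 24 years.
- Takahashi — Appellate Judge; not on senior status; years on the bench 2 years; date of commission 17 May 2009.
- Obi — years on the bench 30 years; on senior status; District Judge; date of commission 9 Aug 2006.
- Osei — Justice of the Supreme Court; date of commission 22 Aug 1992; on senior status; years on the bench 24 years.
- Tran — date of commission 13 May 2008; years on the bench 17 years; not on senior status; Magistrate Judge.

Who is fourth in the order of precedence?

Takahashi

By office: Osei and Reyes (Justice of the Supreme Court); then Adeyemi (Presiding Appellate Judge); then Takahashi (Appellate Judge); then Obi (District Judge); then Tran (Magistrate Judge).
Osei and Reyes are each on senior status, so the next rule applies.
Osei and Reyes both have years on the bench 24 years, so the next rule applies.
Among Osei and Reyes, by date of commission (earlier first): Osei (22 Aug 1992) before Reyes (21 Jan 1999).
Order: Osei, Reyes, Adeyemi, Takahashi, Obi, Tran.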